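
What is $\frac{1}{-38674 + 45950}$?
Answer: $\frac{1}{7276} \approx 0.00013744$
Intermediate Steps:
$\frac{1}{-38674 + 45950} = \frac{1}{7276}$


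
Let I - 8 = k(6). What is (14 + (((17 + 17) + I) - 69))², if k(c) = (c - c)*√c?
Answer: 169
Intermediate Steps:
k(c) = 0 (k(c) = 0*√c = 0)
I = 8 (I = 8 + 0 = 8)
(14 + (((17 + 17) + I) - 69))² = (14 + (((17 + 17) + 8) - 69))² = (14 + ((34 + 8) - 69))² = (14 + (42 - 69))² = (14 - 27)² = (-13)² = 169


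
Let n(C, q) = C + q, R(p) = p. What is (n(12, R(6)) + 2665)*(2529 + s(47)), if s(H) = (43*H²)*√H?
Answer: 6785307 + 254850121*√47 ≈ 1.7540e+9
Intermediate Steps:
s(H) = 43*H^(5/2)
(n(12, R(6)) + 2665)*(2529 + s(47)) = ((12 + 6) + 2665)*(2529 + 43*47^(5/2)) = (18 + 2665)*(2529 + 43*(2209*√47)) = 2683*(2529 + 94987*√47) = 6785307 + 254850121*√47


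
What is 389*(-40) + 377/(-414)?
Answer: -6442217/414 ≈ -15561.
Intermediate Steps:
389*(-40) + 377/(-414) = -15560 + 377*(-1/414) = -15560 - 377/414 = -6442217/414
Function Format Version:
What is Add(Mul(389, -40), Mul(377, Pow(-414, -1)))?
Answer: Rational(-6442217, 414) ≈ -15561.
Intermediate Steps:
Add(Mul(389, -40), Mul(377, Pow(-414, -1))) = Add(-15560, Mul(377, Rational(-1, 414))) = Add(-15560, Rational(-377, 414)) = Rational(-6442217, 414)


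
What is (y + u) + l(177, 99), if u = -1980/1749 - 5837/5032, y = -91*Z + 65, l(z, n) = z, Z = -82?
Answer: 2054014703/266696 ≈ 7701.7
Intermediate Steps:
y = 7527 (y = -91*(-82) + 65 = 7462 + 65 = 7527)
u = -611281/266696 (u = -1980*1/1749 - 5837*1/5032 = -60/53 - 5837/5032 = -611281/266696 ≈ -2.2921)
(y + u) + l(177, 99) = (7527 - 611281/266696) + 177 = 2006809511/266696 + 177 = 2054014703/266696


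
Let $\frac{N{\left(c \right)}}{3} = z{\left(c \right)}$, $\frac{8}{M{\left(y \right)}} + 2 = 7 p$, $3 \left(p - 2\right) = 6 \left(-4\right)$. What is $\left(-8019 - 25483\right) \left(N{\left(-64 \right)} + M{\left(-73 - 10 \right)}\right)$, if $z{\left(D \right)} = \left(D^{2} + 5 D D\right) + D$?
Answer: $- \frac{27099566788}{11} \approx -2.4636 \cdot 10^{9}$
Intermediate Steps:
$p = -6$ ($p = 2 + \frac{6 \left(-4\right)}{3} = 2 + \frac{1}{3} \left(-24\right) = 2 - 8 = -6$)
$M{\left(y \right)} = - \frac{2}{11}$ ($M{\left(y \right)} = \frac{8}{-2 + 7 \left(-6\right)} = \frac{8}{-2 - 42} = \frac{8}{-44} = 8 \left(- \frac{1}{44}\right) = - \frac{2}{11}$)
$z{\left(D \right)} = D + 6 D^{2}$ ($z{\left(D \right)} = \left(D^{2} + 5 D^{2}\right) + D = 6 D^{2} + D = D + 6 D^{2}$)
$N{\left(c \right)} = 3 c \left(1 + 6 c\right)$
$\left(-8019 - 25483\right) \left(N{\left(-64 \right)} + M{\left(-73 - 10 \right)}\right) = \left(-8019 - 25483\right) \left(3 \left(-64\right) \left(1 + 6 \left(-64\right)\right) - \frac{2}{11}\right) = - 33502 \left(3 \left(-64\right) \left(1 - 384\right) - \frac{2}{11}\right) = - 33502 \left(3 \left(-64\right) \left(-383\right) - \frac{2}{11}\right) = - 33502 \left(73536 - \frac{2}{11}\right) = \left(-33502\right) \frac{808894}{11} = - \frac{27099566788}{11}$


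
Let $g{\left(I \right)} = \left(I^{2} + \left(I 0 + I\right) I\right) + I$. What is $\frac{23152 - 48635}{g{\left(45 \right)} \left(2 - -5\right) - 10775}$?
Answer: $- \frac{25483}{17890} \approx -1.4244$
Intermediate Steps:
$g{\left(I \right)} = I + 2 I^{2}$ ($g{\left(I \right)} = \left(I^{2} + \left(0 + I\right) I\right) + I = \left(I^{2} + I I\right) + I = \left(I^{2} + I^{2}\right) + I = 2 I^{2} + I = I + 2 I^{2}$)
$\frac{23152 - 48635}{g{\left(45 \right)} \left(2 - -5\right) - 10775} = \frac{23152 - 48635}{45 \left(1 + 2 \cdot 45\right) \left(2 - -5\right) - 10775} = - \frac{25483}{45 \left(1 + 90\right) \left(2 + 5\right) - 10775} = - \frac{25483}{45 \cdot 91 \cdot 7 - 10775} = - \frac{25483}{4095 \cdot 7 - 10775} = - \frac{25483}{28665 - 10775} = - \frac{25483}{17890}$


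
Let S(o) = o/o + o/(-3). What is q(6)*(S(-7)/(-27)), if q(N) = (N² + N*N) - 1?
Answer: -710/81 ≈ -8.7654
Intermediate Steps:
S(o) = 1 - o/3 (S(o) = 1 + o*(-⅓) = 1 - o/3)
q(N) = -1 + 2*N² (q(N) = (N² + N²) - 1 = 2*N² - 1 = -1 + 2*N²)
q(6)*(S(-7)/(-27)) = (-1 + 2*6²)*((1 - ⅓*(-7))/(-27)) = (-1 + 2*36)*((1 + 7/3)*(-1/27)) = (-1 + 72)*((10/3)*(-1/27)) = 71*(-10/81) = -710/81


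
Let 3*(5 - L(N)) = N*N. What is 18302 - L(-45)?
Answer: 18972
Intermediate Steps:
L(N) = 5 - N²/3 (L(N) = 5 - N*N/3 = 5 - N²/3)
18302 - L(-45) = 18302 - (5 - ⅓*(-45)²) = 18302 - (5 - ⅓*2025) = 18302 - (5 - 675) = 18302 - 1*(-670) = 18302 + 670 = 18972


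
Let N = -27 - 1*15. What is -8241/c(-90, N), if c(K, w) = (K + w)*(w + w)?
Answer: -2747/3696 ≈ -0.74324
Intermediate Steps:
N = -42 (N = -27 - 15 = -42)
c(K, w) = 2*w*(K + w) (c(K, w) = (K + w)*(2*w) = 2*w*(K + w))
-8241/c(-90, N) = -8241*(-1/(84*(-90 - 42))) = -8241/(2*(-42)*(-132)) = -8241/11088 = -8241*1/11088 = -2747/3696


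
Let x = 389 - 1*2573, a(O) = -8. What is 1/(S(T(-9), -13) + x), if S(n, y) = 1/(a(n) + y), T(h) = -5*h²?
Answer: -21/45865 ≈ -0.00045787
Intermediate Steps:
x = -2184 (x = 389 - 2573 = -2184)
S(n, y) = 1/(-8 + y)
1/(S(T(-9), -13) + x) = 1/(1/(-8 - 13) - 2184) = 1/(1/(-21) - 2184) = 1/(-1/21 - 2184) = 1/(-45865/21) = -21/45865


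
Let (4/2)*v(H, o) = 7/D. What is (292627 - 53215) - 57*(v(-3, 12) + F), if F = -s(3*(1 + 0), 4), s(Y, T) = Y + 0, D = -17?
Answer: 8146221/34 ≈ 2.3959e+5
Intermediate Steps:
v(H, o) = -7/34 (v(H, o) = (7/(-17))/2 = (7*(-1/17))/2 = (½)*(-7/17) = -7/34)
s(Y, T) = Y
F = -3 (F = -3*(1 + 0) = -3 ≈ -3.0000)
(292627 - 53215) - 57*(v(-3, 12) + F) = (292627 - 53215) - 57*(-7/34 - 3) = 239412 - 57*(-109/34) = 239412 + 6213/34 = 8146221/34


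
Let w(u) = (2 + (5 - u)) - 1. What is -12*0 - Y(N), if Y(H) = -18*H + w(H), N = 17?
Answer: 317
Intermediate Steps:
w(u) = 6 - u (w(u) = (7 - u) - 1 = 6 - u)
Y(H) = 6 - 19*H (Y(H) = -18*H + (6 - H) = 6 - 19*H)
-12*0 - Y(N) = -12*0 - (6 - 19*17) = 0 - (6 - 323) = 0 - 1*(-317) = 0 + 317 = 317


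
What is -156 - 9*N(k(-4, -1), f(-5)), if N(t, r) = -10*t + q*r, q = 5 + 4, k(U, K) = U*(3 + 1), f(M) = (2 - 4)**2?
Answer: -1920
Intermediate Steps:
f(M) = 4 (f(M) = (-2)**2 = 4)
k(U, K) = 4*U (k(U, K) = U*4 = 4*U)
q = 9
N(t, r) = -10*t + 9*r
-156 - 9*N(k(-4, -1), f(-5)) = -156 - 9*(-40*(-4) + 9*4) = -156 - 9*(-10*(-16) + 36) = -156 - 9*(160 + 36) = -156 - 9*196 = -156 - 1764 = -1920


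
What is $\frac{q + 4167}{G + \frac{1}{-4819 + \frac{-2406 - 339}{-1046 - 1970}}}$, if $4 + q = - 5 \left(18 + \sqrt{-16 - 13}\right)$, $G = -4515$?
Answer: $- \frac{59186225207}{65609088901} + \frac{72656795 i \sqrt{29}}{65609088901} \approx -0.9021 + 0.0059636 i$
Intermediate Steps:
$q = -94 - 5 i \sqrt{29}$ ($q = -4 - 5 \left(18 + \sqrt{-16 - 13}\right) = -4 - 5 \left(18 + \sqrt{-29}\right) = -4 - 5 \left(18 + i \sqrt{29}\right) = -4 - \left(90 + 5 i \sqrt{29}\right) = -94 - 5 i \sqrt{29} \approx -94.0 - 26.926 i$)
$\frac{q + 4167}{G + \frac{1}{-4819 + \frac{-2406 - 339}{-1046 - 1970}}} = \frac{\left(-94 - 5 i \sqrt{29}\right) + 4167}{-4515 + \frac{1}{-4819 + \frac{-2406 - 339}{-1046 - 1970}}} = \frac{4073 - 5 i \sqrt{29}}{-4515 + \frac{1}{-4819 - \frac{2745}{-3016}}} = \frac{4073 - 5 i \sqrt{29}}{-4515 + \frac{1}{-4819 - - \frac{2745}{3016}}} = \frac{4073 - 5 i \sqrt{29}}{-4515 + \frac{1}{-4819 + \frac{2745}{3016}}} = \frac{4073 - 5 i \sqrt{29}}{-4515 + \frac{1}{- \frac{14531359}{3016}}} = \frac{4073 - 5 i \sqrt{29}}{-4515 - \frac{3016}{14531359}} = \frac{4073 - 5 i \sqrt{29}}{- \frac{65609088901}{14531359}} = \left(4073 - 5 i \sqrt{29}\right) \left(- \frac{14531359}{65609088901}\right) = - \frac{59186225207}{65609088901} + \frac{72656795 i \sqrt{29}}{65609088901}$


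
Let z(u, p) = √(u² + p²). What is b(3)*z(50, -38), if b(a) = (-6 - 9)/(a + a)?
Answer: -5*√986 ≈ -157.00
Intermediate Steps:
z(u, p) = √(p² + u²)
b(a) = -15/(2*a) (b(a) = -15*1/(2*a) = -15/(2*a))
b(3)*z(50, -38) = (-15/2/3)*√((-38)² + 50²) = (-15/2*⅓)*√(1444 + 2500) = -5*√986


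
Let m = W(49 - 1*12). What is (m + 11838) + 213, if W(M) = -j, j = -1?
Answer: 12052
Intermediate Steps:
W(M) = 1 (W(M) = -1*(-1) = 1)
m = 1
(m + 11838) + 213 = (1 + 11838) + 213 = 11839 + 213 = 12052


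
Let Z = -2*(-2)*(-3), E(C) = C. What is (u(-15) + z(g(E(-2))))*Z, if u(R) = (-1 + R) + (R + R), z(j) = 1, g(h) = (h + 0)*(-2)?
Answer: 540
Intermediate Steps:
g(h) = -2*h (g(h) = h*(-2) = -2*h)
Z = -12 (Z = 4*(-3) = -12)
u(R) = -1 + 3*R (u(R) = (-1 + R) + 2*R = -1 + 3*R)
(u(-15) + z(g(E(-2))))*Z = ((-1 + 3*(-15)) + 1)*(-12) = ((-1 - 45) + 1)*(-12) = (-46 + 1)*(-12) = -45*(-12) = 540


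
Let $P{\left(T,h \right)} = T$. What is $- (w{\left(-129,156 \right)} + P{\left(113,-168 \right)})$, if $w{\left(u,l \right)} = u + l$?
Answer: $-140$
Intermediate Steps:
$w{\left(u,l \right)} = l + u$
$- (w{\left(-129,156 \right)} + P{\left(113,-168 \right)}) = - (\left(156 - 129\right) + 113) = - (27 + 113) = \left(-1\right) 140 = -140$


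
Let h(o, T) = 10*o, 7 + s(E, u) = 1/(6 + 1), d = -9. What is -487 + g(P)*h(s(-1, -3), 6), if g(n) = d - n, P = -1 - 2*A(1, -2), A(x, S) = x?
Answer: -529/7 ≈ -75.571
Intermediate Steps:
s(E, u) = -48/7 (s(E, u) = -7 + 1/(6 + 1) = -7 + 1/7 = -48/7)
P = -3 (P = -1 - 2*1 = -1 - 2 = -3)
g(n) = -9 - n
-487 + g(P)*h(s(-1, -3), 6) = -487 + (-9 - 1*(-3))*(10*(-48/7)) = -487 + (-9 + 3)*(-480/7) = -487 - 6*(-480/7) = -487 + 2880/7 = -529/7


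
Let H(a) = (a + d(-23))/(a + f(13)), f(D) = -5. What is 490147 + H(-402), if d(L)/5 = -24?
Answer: 199490351/407 ≈ 4.9015e+5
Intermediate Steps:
d(L) = -120 (d(L) = 5*(-24) = -120)
H(a) = (-120 + a)/(-5 + a) (H(a) = (a - 120)/(a - 5) = (-120 + a)/(-5 + a))
490147 + H(-402) = 490147 + (-120 - 402)/(-5 - 402) = 490147 - 522/(-407) = 490147 - 1/407*(-522) = 490147 + 522/407 = 199490351/407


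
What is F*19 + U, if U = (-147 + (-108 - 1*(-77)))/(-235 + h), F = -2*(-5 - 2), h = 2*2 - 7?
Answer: 31743/119 ≈ 266.75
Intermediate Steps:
h = -3 (h = 4 - 7 = -3)
F = 14 (F = -2*(-7) = 14)
U = 89/119 (U = (-147 + (-108 - 1*(-77)))/(-235 - 3) = (-147 + (-108 + 77))/(-238) = (-147 - 31)*(-1/238) = -178*(-1/238) = 89/119 ≈ 0.74790)
F*19 + U = 14*19 + 89/119 = 266 + 89/119 = 31743/119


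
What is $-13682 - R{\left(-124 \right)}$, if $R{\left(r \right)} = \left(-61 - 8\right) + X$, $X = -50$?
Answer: $-13563$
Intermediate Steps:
$R{\left(r \right)} = -119$ ($R{\left(r \right)} = \left(-61 - 8\right) - 50 = -69 - 50 = -119$)
$-13682 - R{\left(-124 \right)} = -13682 - -119 = -13682 + 119 = -13563$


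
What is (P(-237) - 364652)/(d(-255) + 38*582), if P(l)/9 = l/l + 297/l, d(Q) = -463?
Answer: -28807688/1710587 ≈ -16.841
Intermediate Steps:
P(l) = 9 + 2673/l (P(l) = 9*(l/l + 297/l) = 9*(1 + 297/l) = 9 + 2673/l)
(P(-237) - 364652)/(d(-255) + 38*582) = ((9 + 2673/(-237)) - 364652)/(-463 + 38*582) = ((9 + 2673*(-1/237)) - 364652)/(-463 + 22116) = ((9 - 891/79) - 364652)/21653 = (-180/79 - 364652)*(1/21653) = -28807688/79*1/21653 = -28807688/1710587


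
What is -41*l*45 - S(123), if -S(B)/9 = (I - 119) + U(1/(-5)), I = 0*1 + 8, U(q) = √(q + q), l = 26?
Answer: -48969 + 9*I*√10/5 ≈ -48969.0 + 5.6921*I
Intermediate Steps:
U(q) = √2*√q (U(q) = √(2*q) = √2*√q)
I = 8 (I = 0 + 8 = 8)
S(B) = 999 - 9*I*√10/5 (S(B) = -9*((8 - 119) + √2*√(1/(-5))) = -9*(-111 + √2*√(-⅕)) = -9*(-111 + √2*(I*√5/5)) = -9*(-111 + I*√10/5) = 999 - 9*I*√10/5)
-41*l*45 - S(123) = -41*26*45 - (999 - 9*I*√10/5) = -1066*45 + (-999 + 9*I*√10/5) = -47970 + (-999 + 9*I*√10/5) = -48969 + 9*I*√10/5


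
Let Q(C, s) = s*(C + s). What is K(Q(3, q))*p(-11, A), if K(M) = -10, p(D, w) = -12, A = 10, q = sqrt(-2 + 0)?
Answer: 120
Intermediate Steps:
q = I*sqrt(2) (q = sqrt(-2) = I*sqrt(2) ≈ 1.4142*I)
K(Q(3, q))*p(-11, A) = -10*(-12) = 120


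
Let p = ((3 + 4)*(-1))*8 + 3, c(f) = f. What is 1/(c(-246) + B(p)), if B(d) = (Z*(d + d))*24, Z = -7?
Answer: 1/17562 ≈ 5.6941e-5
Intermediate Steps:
p = -53 (p = (7*(-1))*8 + 3 = -7*8 + 3 = -56 + 3 = -53)
B(d) = -336*d (B(d) = -7*(d + d)*24 = -14*d*24 = -336*d)
1/(c(-246) + B(p)) = 1/(-246 - 336*(-53)) = 1/(-246 + 17808) = 1/17562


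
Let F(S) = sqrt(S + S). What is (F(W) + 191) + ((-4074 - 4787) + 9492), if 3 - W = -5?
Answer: 826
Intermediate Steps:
W = 8 (W = 3 - 1*(-5) = 3 + 5 = 8)
F(S) = sqrt(2)*sqrt(S) (F(S) = sqrt(2*S) = sqrt(2)*sqrt(S))
(F(W) + 191) + ((-4074 - 4787) + 9492) = (sqrt(2)*sqrt(8) + 191) + ((-4074 - 4787) + 9492) = (sqrt(2)*(2*sqrt(2)) + 191) + (-8861 + 9492) = (4 + 191) + 631 = 195 + 631 = 826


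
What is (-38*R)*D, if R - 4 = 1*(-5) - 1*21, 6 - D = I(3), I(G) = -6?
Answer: 10032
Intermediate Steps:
D = 12 (D = 6 - 1*(-6) = 6 + 6 = 12)
R = -22 (R = 4 + (1*(-5) - 1*21) = 4 + (-5 - 21) = 4 - 26 = -22)
(-38*R)*D = -38*(-22)*12 = 836*12 = 10032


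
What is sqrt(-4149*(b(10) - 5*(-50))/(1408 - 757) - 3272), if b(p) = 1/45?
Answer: I*sqrt(51549666105)/3255 ≈ 69.753*I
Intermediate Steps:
b(p) = 1/45
sqrt(-4149*(b(10) - 5*(-50))/(1408 - 757) - 3272) = sqrt(-4149*(1/45 - 5*(-50))/(1408 - 757) - 3272) = sqrt(-4149/(651/(1/45 + 250)) - 3272) = sqrt(-4149/(651/(11251/45)) - 3272) = sqrt(-4149/(651*(45/11251)) - 3272) = sqrt(-4149/29295/11251 - 3272) = sqrt(-4149*11251/29295 - 3272) = sqrt(-5186711/3255 - 3272) = sqrt(-15837071/3255) = I*sqrt(51549666105)/3255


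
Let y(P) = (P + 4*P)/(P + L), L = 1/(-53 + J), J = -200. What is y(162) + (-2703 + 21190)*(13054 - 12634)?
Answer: 63645975366/8197 ≈ 7.7645e+6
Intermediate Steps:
L = -1/253 (L = 1/(-53 - 200) = 1/(-253) = -1/253 ≈ -0.0039526)
y(P) = 5*P/(-1/253 + P) (y(P) = (P + 4*P)/(P - 1/253) = (5*P)/(-1/253 + P) = 5*P/(-1/253 + P))
y(162) + (-2703 + 21190)*(13054 - 12634) = 1265*162/(-1 + 253*162) + (-2703 + 21190)*(13054 - 12634) = 1265*162/(-1 + 40986) + 18487*420 = 1265*162/40985 + 7764540 = 1265*162*(1/40985) + 7764540 = 40986/8197 + 7764540 = 63645975366/8197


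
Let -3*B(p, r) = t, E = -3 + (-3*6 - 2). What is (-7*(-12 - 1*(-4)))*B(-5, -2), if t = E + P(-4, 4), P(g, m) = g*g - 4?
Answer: 616/3 ≈ 205.33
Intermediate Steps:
P(g, m) = -4 + g² (P(g, m) = g² - 4 = -4 + g²)
E = -23 (E = -3 + (-18 - 2) = -3 - 20 = -23)
t = -11 (t = -23 + (-4 + (-4)²) = -23 + (-4 + 16) = -23 + 12 = -11)
B(p, r) = 11/3 (B(p, r) = -⅓*(-11) = 11/3)
(-7*(-12 - 1*(-4)))*B(-5, -2) = -7*(-12 - 1*(-4))*(11/3) = -7*(-12 + 4)*(11/3) = -7*(-8)*(11/3) = 56*(11/3) = 616/3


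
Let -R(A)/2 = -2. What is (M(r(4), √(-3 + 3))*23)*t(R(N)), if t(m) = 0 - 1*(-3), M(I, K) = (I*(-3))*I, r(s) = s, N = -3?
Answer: -3312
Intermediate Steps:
R(A) = 4 (R(A) = -2*(-2) = 4)
M(I, K) = -3*I² (M(I, K) = (-3*I)*I = -3*I²)
t(m) = 3 (t(m) = 0 + 3 = 3)
(M(r(4), √(-3 + 3))*23)*t(R(N)) = (-3*4²*23)*3 = (-3*16*23)*3 = -48*23*3 = -1104*3 = -3312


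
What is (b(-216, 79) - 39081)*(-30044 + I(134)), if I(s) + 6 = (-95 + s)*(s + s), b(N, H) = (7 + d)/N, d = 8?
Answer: 27572788763/36 ≈ 7.6591e+8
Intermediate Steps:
b(N, H) = 15/N (b(N, H) = (7 + 8)/N = 15/N)
I(s) = -6 + 2*s*(-95 + s) (I(s) = -6 + (-95 + s)*(s + s) = -6 + (-95 + s)*(2*s) = -6 + 2*s*(-95 + s))
(b(-216, 79) - 39081)*(-30044 + I(134)) = (15/(-216) - 39081)*(-30044 + (-6 - 190*134 + 2*134²)) = (15*(-1/216) - 39081)*(-30044 + (-6 - 25460 + 2*17956)) = (-5/72 - 39081)*(-30044 + (-6 - 25460 + 35912)) = -2813837*(-30044 + 10446)/72 = -2813837/72*(-19598) = 27572788763/36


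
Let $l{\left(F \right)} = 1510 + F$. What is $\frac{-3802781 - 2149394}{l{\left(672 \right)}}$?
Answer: $- \frac{5952175}{2182} \approx -2727.9$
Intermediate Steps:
$\frac{-3802781 - 2149394}{l{\left(672 \right)}} = \frac{-3802781 - 2149394}{1510 + 672} = \frac{-3802781 - 2149394}{2182} = \left(-5952175\right) \frac{1}{2182} = - \frac{5952175}{2182}$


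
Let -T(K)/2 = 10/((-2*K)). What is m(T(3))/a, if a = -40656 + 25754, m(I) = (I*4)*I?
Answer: -200/67059 ≈ -0.0029824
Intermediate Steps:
T(K) = 10/K (T(K) = -20/((-2*K)) = -20*(-1/(2*K)) = -(-10)/K = 10/K)
m(I) = 4*I² (m(I) = (4*I)*I = 4*I²)
a = -14902
m(T(3))/a = (4*(10/3)²)/(-14902) = (4*(10*(⅓))²)*(-1/14902) = (4*(10/3)²)*(-1/14902) = (4*(100/9))*(-1/14902) = (400/9)*(-1/14902) = -200/67059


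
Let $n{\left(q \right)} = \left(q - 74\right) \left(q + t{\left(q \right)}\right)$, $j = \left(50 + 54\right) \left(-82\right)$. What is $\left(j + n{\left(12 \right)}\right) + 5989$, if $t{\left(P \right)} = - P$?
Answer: $-2539$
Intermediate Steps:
$j = -8528$ ($j = 104 \left(-82\right) = -8528$)
$n{\left(q \right)} = 0$ ($n{\left(q \right)} = \left(q - 74\right) \left(q - q\right) = \left(-74 + q\right) 0 = 0$)
$\left(j + n{\left(12 \right)}\right) + 5989 = \left(-8528 + 0\right) + 5989 = -8528 + 5989 = -2539$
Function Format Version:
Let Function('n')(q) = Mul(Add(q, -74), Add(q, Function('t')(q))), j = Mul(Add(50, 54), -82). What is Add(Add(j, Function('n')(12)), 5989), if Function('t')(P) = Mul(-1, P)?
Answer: -2539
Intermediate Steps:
j = -8528 (j = Mul(104, -82) = -8528)
Function('n')(q) = 0 (Function('n')(q) = Mul(Add(q, -74), Add(q, Mul(-1, q))) = Mul(Add(-74, q), 0) = 0)
Add(Add(j, Function('n')(12)), 5989) = Add(Add(-8528, 0), 5989) = Add(-8528, 5989) = -2539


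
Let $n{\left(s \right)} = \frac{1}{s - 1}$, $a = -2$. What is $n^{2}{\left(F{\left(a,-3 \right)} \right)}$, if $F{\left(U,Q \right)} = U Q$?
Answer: $\frac{1}{25} \approx 0.04$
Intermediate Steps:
$F{\left(U,Q \right)} = Q U$
$n{\left(s \right)} = \frac{1}{-1 + s}$
$n^{2}{\left(F{\left(a,-3 \right)} \right)} = \left(\frac{1}{-1 - -6}\right)^{2} = \left(\frac{1}{-1 + 6}\right)^{2} = \left(\frac{1}{5}\right)^{2} = \frac{1}{25}$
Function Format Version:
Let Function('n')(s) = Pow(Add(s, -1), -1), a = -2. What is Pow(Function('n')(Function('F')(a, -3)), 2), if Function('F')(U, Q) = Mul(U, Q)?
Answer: Rational(1, 25) ≈ 0.040000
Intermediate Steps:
Function('F')(U, Q) = Mul(Q, U)
Function('n')(s) = Pow(Add(-1, s), -1)
Pow(Function('n')(Function('F')(a, -3)), 2) = Pow(Pow(Add(-1, Mul(-3, -2)), -1), 2) = Pow(Pow(Add(-1, 6), -1), 2) = Pow(Pow(5, -1), 2) = Pow(Rational(1, 5), 2) = Rational(1, 25)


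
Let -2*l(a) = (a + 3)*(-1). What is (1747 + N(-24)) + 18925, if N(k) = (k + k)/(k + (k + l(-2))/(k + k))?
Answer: 46661312/2257 ≈ 20674.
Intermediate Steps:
l(a) = 3/2 + a/2 (l(a) = -(a + 3)*(-1)/2 = -(3 + a)*(-1)/2 = -(-3 - a)/2 = 3/2 + a/2)
N(k) = 2*k/(k + (1/2 + k)/(2*k)) (N(k) = (k + k)/(k + (k + (3/2 + (1/2)*(-2)))/(k + k)) = (2*k)/(k + (k + (3/2 - 1))/((2*k))) = (2*k)/(k + (k + 1/2)*(1/(2*k))) = (2*k)/(k + (1/2 + k)*(1/(2*k))) = (2*k)/(k + (1/2 + k)/(2*k)) = 2*k/(k + (1/2 + k)/(2*k)))
(1747 + N(-24)) + 18925 = (1747 + 8*(-24)**2/(1 + 2*(-24) + 4*(-24)**2)) + 18925 = (1747 + 8*576/(1 - 48 + 4*576)) + 18925 = (1747 + 8*576/(1 - 48 + 2304)) + 18925 = (1747 + 8*576/2257) + 18925 = (1747 + 8*576*(1/2257)) + 18925 = (1747 + 4608/2257) + 18925 = 3947587/2257 + 18925 = 46661312/2257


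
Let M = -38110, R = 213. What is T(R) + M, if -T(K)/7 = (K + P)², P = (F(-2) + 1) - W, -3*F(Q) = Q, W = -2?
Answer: -3300490/9 ≈ -3.6672e+5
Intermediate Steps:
F(Q) = -Q/3
P = 11/3 (P = (-⅓*(-2) + 1) - 1*(-2) = (⅔ + 1) + 2 = 5/3 + 2 = 11/3 ≈ 3.6667)
T(K) = -7*(11/3 + K)² (T(K) = -7*(K + 11/3)² = -7*(11/3 + K)²)
T(R) + M = -7*(11 + 3*213)²/9 - 38110 = -7*(11 + 639)²/9 - 38110 = -7/9*650² - 38110 = -7/9*422500 - 38110 = -2957500/9 - 38110 = -3300490/9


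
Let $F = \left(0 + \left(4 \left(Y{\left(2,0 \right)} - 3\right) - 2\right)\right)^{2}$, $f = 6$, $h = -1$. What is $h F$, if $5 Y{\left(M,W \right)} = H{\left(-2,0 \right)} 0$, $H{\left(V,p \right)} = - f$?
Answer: $-196$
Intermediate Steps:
$H{\left(V,p \right)} = -6$ ($H{\left(V,p \right)} = \left(-1\right) 6 = -6$)
$Y{\left(M,W \right)} = 0$ ($Y{\left(M,W \right)} = \frac{\left(-6\right) 0}{5} = \frac{1}{5} \cdot 0 = 0$)
$F = 196$ ($F = \left(0 + \left(4 \left(0 - 3\right) - 2\right)\right)^{2} = \left(0 + \left(4 \left(-3\right) - 2\right)\right)^{2} = \left(0 - 14\right)^{2} = \left(-14\right)^{2} = 196$)
$h F = \left(-1\right) 196 = -196$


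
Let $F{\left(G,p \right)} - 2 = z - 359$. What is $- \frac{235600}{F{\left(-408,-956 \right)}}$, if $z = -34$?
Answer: $\frac{235600}{391} \approx 602.56$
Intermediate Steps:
$F{\left(G,p \right)} = -391$ ($F{\left(G,p \right)} = 2 - 393 = -391$)
$- \frac{235600}{F{\left(-408,-956 \right)}} = - \frac{235600}{-391} = \left(-235600\right) \left(- \frac{1}{391}\right) = \frac{235600}{391}$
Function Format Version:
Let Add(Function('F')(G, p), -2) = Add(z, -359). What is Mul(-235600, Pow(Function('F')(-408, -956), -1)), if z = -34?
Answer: Rational(235600, 391) ≈ 602.56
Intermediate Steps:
Function('F')(G, p) = -391 (Function('F')(G, p) = Add(2, Add(-34, -359)) = Add(2, -393) = -391)
Mul(-235600, Pow(Function('F')(-408, -956), -1)) = Mul(-235600, Pow(-391, -1)) = Mul(-235600, Rational(-1, 391)) = Rational(235600, 391)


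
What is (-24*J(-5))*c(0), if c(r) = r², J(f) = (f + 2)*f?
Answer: 0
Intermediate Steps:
J(f) = f*(2 + f) (J(f) = (2 + f)*f = f*(2 + f))
(-24*J(-5))*c(0) = -(-120)*(2 - 5)*0² = -(-120)*(-3)*0 = -24*15*0 = -360*0 = 0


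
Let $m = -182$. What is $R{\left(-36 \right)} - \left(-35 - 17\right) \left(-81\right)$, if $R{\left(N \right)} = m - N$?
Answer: $-4358$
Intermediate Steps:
$R{\left(N \right)} = -182 - N$
$R{\left(-36 \right)} - \left(-35 - 17\right) \left(-81\right) = \left(-182 - -36\right) - \left(-35 - 17\right) \left(-81\right) = \left(-182 + 36\right) - \left(-52\right) \left(-81\right) = -146 - 4212 = -4358$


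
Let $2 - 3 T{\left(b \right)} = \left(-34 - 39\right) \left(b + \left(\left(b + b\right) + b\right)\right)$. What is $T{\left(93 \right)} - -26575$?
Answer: $\frac{106883}{3} \approx 35628.0$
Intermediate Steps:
$T{\left(b \right)} = \frac{2}{3} + \frac{292 b}{3}$ ($T{\left(b \right)} = \frac{2}{3} - \frac{\left(-34 - 39\right) \left(b + \left(\left(b + b\right) + b\right)\right)}{3} = \frac{2}{3} - \frac{\left(-73\right) \left(b + \left(2 b + b\right)\right)}{3} = \frac{2}{3} - \frac{\left(-73\right) \left(b + 3 b\right)}{3} = \frac{2}{3} - \frac{\left(-73\right) 4 b}{3} = \frac{2}{3} - \frac{\left(-292\right) b}{3} = \frac{2}{3} + \frac{292 b}{3}$)
$T{\left(93 \right)} - -26575 = \left(\frac{2}{3} + \frac{292}{3} \cdot 93\right) - -26575 = \left(\frac{2}{3} + 9052\right) + 26575 = \frac{27158}{3} + 26575 = \frac{106883}{3}$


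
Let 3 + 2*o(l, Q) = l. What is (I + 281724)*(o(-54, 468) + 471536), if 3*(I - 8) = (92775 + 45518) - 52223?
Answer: 146366301165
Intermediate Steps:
o(l, Q) = -3/2 + l/2
I = 28698 (I = 8 + ((92775 + 45518) - 52223)/3 = 8 + (138293 - 52223)/3 = 8 + (1/3)*86070 = 8 + 28690 = 28698)
(I + 281724)*(o(-54, 468) + 471536) = (28698 + 281724)*((-3/2 + (1/2)*(-54)) + 471536) = 310422*((-3/2 - 27) + 471536) = 310422*(-57/2 + 471536) = 310422*(943015/2) = 146366301165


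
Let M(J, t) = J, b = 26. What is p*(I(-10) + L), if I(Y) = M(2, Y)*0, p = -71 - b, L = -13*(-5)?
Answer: -6305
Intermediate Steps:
L = 65
p = -97 (p = -71 - 1*26 = -71 - 26 = -97)
I(Y) = 0 (I(Y) = 2*0 = 0)
p*(I(-10) + L) = -97*(0 + 65) = -97*65 = -6305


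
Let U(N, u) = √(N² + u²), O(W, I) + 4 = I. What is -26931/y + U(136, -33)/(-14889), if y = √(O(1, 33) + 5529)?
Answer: -26931*√5558/5558 - √19585/14889 ≈ -361.25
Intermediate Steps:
O(W, I) = -4 + I
y = √5558 (y = √((-4 + 33) + 5529) = √(29 + 5529) = √5558 ≈ 74.552)
-26931/y + U(136, -33)/(-14889) = -26931*√5558/5558 + √(136² + (-33)²)/(-14889) = -26931*√5558/5558 + √(18496 + 1089)*(-1/14889) = -26931*√5558/5558 + √19585*(-1/14889) = -26931*√5558/5558 - √19585/14889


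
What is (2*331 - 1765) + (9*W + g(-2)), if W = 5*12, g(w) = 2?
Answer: -561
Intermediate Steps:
W = 60
(2*331 - 1765) + (9*W + g(-2)) = (2*331 - 1765) + (9*60 + 2) = (662 - 1765) + (540 + 2) = -1103 + 542 = -561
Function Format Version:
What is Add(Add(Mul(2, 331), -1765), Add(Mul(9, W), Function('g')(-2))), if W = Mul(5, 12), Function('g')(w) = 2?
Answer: -561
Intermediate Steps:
W = 60
Add(Add(Mul(2, 331), -1765), Add(Mul(9, W), Function('g')(-2))) = Add(Add(Mul(2, 331), -1765), Add(Mul(9, 60), 2)) = Add(Add(662, -1765), Add(540, 2)) = Add(-1103, 542) = -561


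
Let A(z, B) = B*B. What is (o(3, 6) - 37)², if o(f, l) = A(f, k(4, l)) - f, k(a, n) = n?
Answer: 16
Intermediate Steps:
A(z, B) = B²
o(f, l) = l² - f
(o(3, 6) - 37)² = ((6² - 1*3) - 37)² = ((36 - 3) - 37)² = (33 - 37)² = (-4)² = 16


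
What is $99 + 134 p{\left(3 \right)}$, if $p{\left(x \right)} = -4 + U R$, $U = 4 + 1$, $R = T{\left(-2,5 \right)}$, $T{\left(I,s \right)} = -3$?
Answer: $-2447$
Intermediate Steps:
$R = -3$
$U = 5$
$p{\left(x \right)} = -19$ ($p{\left(x \right)} = -4 + 5 \left(-3\right) = -4 - 15 = -19$)
$99 + 134 p{\left(3 \right)} = 99 + 134 \left(-19\right) = 99 - 2546 = -2447$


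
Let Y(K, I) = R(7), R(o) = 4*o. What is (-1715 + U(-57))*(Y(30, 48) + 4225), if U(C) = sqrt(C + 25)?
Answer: -7293895 + 17012*I*sqrt(2) ≈ -7.2939e+6 + 24059.0*I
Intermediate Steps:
U(C) = sqrt(25 + C)
Y(K, I) = 28 (Y(K, I) = 4*7 = 28)
(-1715 + U(-57))*(Y(30, 48) + 4225) = (-1715 + sqrt(25 - 57))*(28 + 4225) = (-1715 + sqrt(-32))*4253 = (-1715 + 4*I*sqrt(2))*4253 = -7293895 + 17012*I*sqrt(2)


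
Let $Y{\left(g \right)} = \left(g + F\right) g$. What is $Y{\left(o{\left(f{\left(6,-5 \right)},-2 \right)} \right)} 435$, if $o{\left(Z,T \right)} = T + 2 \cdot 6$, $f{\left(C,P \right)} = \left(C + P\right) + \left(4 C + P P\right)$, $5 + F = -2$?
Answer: $13050$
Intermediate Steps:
$F = -7$ ($F = -5 - 2 = -7$)
$f{\left(C,P \right)} = P + P^{2} + 5 C$ ($f{\left(C,P \right)} = \left(C + P\right) + \left(4 C + P^{2}\right) = \left(C + P\right) + \left(P^{2} + 4 C\right) = P + P^{2} + 5 C$)
$o{\left(Z,T \right)} = 12 + T$ ($o{\left(Z,T \right)} = T + 12 = 12 + T$)
$Y{\left(g \right)} = g \left(-7 + g\right)$ ($Y{\left(g \right)} = \left(g - 7\right) g = \left(-7 + g\right) g = g \left(-7 + g\right)$)
$Y{\left(o{\left(f{\left(6,-5 \right)},-2 \right)} \right)} 435 = \left(12 - 2\right) \left(-7 + \left(12 - 2\right)\right) 435 = 10 \left(-7 + 10\right) 435 = 10 \cdot 3 \cdot 435 = 30 \cdot 435 = 13050$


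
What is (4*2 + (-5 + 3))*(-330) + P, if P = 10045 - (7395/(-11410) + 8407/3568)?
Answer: 32826370869/4071088 ≈ 8063.3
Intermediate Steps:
P = 40887125109/4071088 (P = 10045 - (7395*(-1/11410) + 8407*(1/3568)) = 10045 - (-1479/2282 + 8407/3568) = 10045 - 1*6953851/4071088 = 10045 - 6953851/4071088 = 40887125109/4071088 ≈ 10043.)
(4*2 + (-5 + 3))*(-330) + P = (4*2 + (-5 + 3))*(-330) + 40887125109/4071088 = (8 - 2)*(-330) + 40887125109/4071088 = 6*(-330) + 40887125109/4071088 = -1980 + 40887125109/4071088 = 32826370869/4071088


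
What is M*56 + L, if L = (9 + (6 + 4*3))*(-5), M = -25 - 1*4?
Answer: -1759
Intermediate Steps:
M = -29 (M = -25 - 4 = -29)
L = -135 (L = (9 + (6 + 12))*(-5) = (9 + 18)*(-5) = 27*(-5) = -135)
M*56 + L = -29*56 - 135 = -1624 - 135 = -1759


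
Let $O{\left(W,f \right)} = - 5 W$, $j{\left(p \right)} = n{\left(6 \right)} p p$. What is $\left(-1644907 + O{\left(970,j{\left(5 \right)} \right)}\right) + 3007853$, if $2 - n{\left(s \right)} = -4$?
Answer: $1358096$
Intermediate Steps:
$n{\left(s \right)} = 6$ ($n{\left(s \right)} = 2 - -4 = 2 + 4 = 6$)
$j{\left(p \right)} = 6 p^{2}$ ($j{\left(p \right)} = 6 p p = 6 p^{2}$)
$\left(-1644907 + O{\left(970,j{\left(5 \right)} \right)}\right) + 3007853 = \left(-1644907 - 4850\right) + 3007853 = -1649757 + 3007853 = 1358096$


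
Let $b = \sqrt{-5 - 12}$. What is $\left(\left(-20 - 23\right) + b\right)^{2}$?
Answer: $\left(43 - i \sqrt{17}\right)^{2} \approx 1832.0 - 354.59 i$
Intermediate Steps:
$b = i \sqrt{17}$ ($b = \sqrt{-17} = i \sqrt{17} \approx 4.1231 i$)
$\left(\left(-20 - 23\right) + b\right)^{2} = \left(\left(-20 - 23\right) + i \sqrt{17}\right)^{2} = \left(-43 + i \sqrt{17}\right)^{2}$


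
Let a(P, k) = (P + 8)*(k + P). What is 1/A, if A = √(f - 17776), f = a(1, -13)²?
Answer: -I*√382/1528 ≈ -0.012791*I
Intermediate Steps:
a(P, k) = (8 + P)*(P + k)
f = 11664 (f = (1² + 8*1 + 8*(-13) + 1*(-13))² = (1 + 8 - 104 - 13)² = (-108)² = 11664)
A = 4*I*√382 (A = √(11664 - 17776) = √(-6112) = 4*I*√382 ≈ 78.179*I)
1/A = 1/(4*I*√382) = -I*√382/1528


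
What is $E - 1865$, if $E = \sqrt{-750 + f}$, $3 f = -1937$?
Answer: $-1865 + \frac{i \sqrt{12561}}{3} \approx -1865.0 + 37.359 i$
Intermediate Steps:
$f = - \frac{1937}{3}$ ($f = \frac{1}{3} \left(-1937\right) = - \frac{1937}{3} \approx -645.67$)
$E = \frac{i \sqrt{12561}}{3}$ ($E = \sqrt{-750 - \frac{1937}{3}} = \sqrt{- \frac{4187}{3}} = \frac{i \sqrt{12561}}{3} \approx 37.359 i$)
$E - 1865 = \frac{i \sqrt{12561}}{3} - 1865 = -1865 + \frac{i \sqrt{12561}}{3}$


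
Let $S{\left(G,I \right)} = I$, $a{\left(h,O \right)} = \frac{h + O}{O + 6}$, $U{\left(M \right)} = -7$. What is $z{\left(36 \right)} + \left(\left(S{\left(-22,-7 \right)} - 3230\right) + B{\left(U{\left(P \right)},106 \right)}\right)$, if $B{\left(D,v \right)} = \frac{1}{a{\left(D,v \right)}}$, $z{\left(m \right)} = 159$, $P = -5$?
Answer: $- \frac{304610}{99} \approx -3076.9$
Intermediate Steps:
$a{\left(h,O \right)} = \frac{O + h}{6 + O}$
$B{\left(D,v \right)} = \frac{6 + v}{D + v}$ ($B{\left(D,v \right)} = \frac{1}{\frac{1}{6 + v} \left(v + D\right)} = \frac{1}{\frac{1}{6 + v} \left(D + v\right)} = \frac{6 + v}{D + v}$)
$z{\left(36 \right)} + \left(\left(S{\left(-22,-7 \right)} - 3230\right) + B{\left(U{\left(P \right)},106 \right)}\right) = 159 + \left(\left(-7 - 3230\right) + \frac{6 + 106}{-7 + 106}\right) = 159 - \left(3237 - \frac{1}{99} \cdot 112\right) = 159 + \left(-3237 + \frac{1}{99} \cdot 112\right) = 159 + \left(-3237 + \frac{112}{99}\right) = 159 - \frac{320351}{99} = - \frac{304610}{99}$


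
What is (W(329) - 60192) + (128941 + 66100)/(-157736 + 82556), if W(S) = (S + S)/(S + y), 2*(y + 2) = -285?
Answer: -79513551709/1321020 ≈ -60191.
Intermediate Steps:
y = -289/2 (y = -2 + (1/2)*(-285) = -2 - 285/2 = -289/2 ≈ -144.50)
W(S) = 2*S/(-289/2 + S) (W(S) = (S + S)/(S - 289/2) = (2*S)/(-289/2 + S) = 2*S/(-289/2 + S))
(W(329) - 60192) + (128941 + 66100)/(-157736 + 82556) = (4*329/(-289 + 2*329) - 60192) + (128941 + 66100)/(-157736 + 82556) = (4*329/(-289 + 658) - 60192) + 195041/(-75180) = (4*329/369 - 60192) + 195041*(-1/75180) = (4*329*(1/369) - 60192) - 27863/10740 = (1316/369 - 60192) - 27863/10740 = -22209532/369 - 27863/10740 = -79513551709/1321020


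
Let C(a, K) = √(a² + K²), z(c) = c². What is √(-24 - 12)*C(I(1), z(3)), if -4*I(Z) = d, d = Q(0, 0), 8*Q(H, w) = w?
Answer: 54*I ≈ 54.0*I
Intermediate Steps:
Q(H, w) = w/8
d = 0 (d = (⅛)*0 = 0)
I(Z) = 0 (I(Z) = -¼*0 = 0)
C(a, K) = √(K² + a²)
√(-24 - 12)*C(I(1), z(3)) = √(-24 - 12)*√((3²)² + 0²) = √(-36)*√(9² + 0) = (6*I)*√(81 + 0) = (6*I)*√81 = (6*I)*9 = 54*I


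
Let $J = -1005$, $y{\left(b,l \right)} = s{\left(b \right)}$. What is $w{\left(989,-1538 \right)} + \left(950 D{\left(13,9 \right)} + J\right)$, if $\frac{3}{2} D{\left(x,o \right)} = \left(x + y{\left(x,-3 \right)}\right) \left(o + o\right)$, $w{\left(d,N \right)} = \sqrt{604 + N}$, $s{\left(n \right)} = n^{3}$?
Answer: $25192995 + i \sqrt{934} \approx 2.5193 \cdot 10^{7} + 30.561 i$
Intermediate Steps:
$y{\left(b,l \right)} = b^{3}$
$D{\left(x,o \right)} = \frac{4 o \left(x + x^{3}\right)}{3}$ ($D{\left(x,o \right)} = \frac{2 \left(x + x^{3}\right) \left(o + o\right)}{3} = \frac{2 \left(x + x^{3}\right) 2 o}{3} = \frac{2 \cdot 2 o \left(x + x^{3}\right)}{3} = \frac{4 o \left(x + x^{3}\right)}{3}$)
$w{\left(989,-1538 \right)} + \left(950 D{\left(13,9 \right)} + J\right) = \sqrt{604 - 1538} - \left(1005 - 950 \cdot \frac{4}{3} \cdot 9 \cdot 13 \left(1 + 13^{2}\right)\right) = \sqrt{-934} - \left(1005 - 950 \cdot \frac{4}{3} \cdot 9 \cdot 13 \left(1 + 169\right)\right) = i \sqrt{934} - \left(1005 - 950 \cdot \frac{4}{3} \cdot 9 \cdot 13 \cdot 170\right) = i \sqrt{934} + \left(950 \cdot 26520 - 1005\right) = i \sqrt{934} + \left(25194000 - 1005\right) = i \sqrt{934} + 25192995 = 25192995 + i \sqrt{934}$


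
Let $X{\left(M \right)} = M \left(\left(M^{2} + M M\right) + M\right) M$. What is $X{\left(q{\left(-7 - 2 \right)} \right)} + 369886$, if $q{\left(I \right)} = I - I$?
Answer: $369886$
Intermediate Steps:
$q{\left(I \right)} = 0$
$X{\left(M \right)} = M^{2} \left(M + 2 M^{2}\right)$ ($X{\left(M \right)} = M \left(\left(M^{2} + M^{2}\right) + M\right) M = M \left(2 M^{2} + M\right) M = M \left(M + 2 M^{2}\right) M = M^{2} \left(M + 2 M^{2}\right)$)
$X{\left(q{\left(-7 - 2 \right)} \right)} + 369886 = 0^{3} \left(1 + 2 \cdot 0\right) + 369886 = 0 \left(1 + 0\right) + 369886 = 0 \cdot 1 + 369886 = 0 + 369886 = 369886$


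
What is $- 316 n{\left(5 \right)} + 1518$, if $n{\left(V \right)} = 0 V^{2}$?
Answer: $1518$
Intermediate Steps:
$n{\left(V \right)} = 0$
$- 316 n{\left(5 \right)} + 1518 = \left(-316\right) 0 + 1518 = 0 + 1518 = 1518$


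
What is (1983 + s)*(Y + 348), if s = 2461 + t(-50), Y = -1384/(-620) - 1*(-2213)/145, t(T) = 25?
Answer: 7342106693/4495 ≈ 1.6334e+6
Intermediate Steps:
Y = 78637/4495 (Y = -1384*(-1/620) + 2213*(1/145) = 346/155 + 2213/145 = 78637/4495 ≈ 17.494)
s = 2486 (s = 2461 + 25 = 2486)
(1983 + s)*(Y + 348) = (1983 + 2486)*(78637/4495 + 348) = 4469*(1642897/4495) = 7342106693/4495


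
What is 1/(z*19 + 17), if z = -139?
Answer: -1/2624 ≈ -0.00038110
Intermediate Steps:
1/(z*19 + 17) = 1/(-139*19 + 17) = 1/(-2641 + 17) = 1/(-2624) = -1/2624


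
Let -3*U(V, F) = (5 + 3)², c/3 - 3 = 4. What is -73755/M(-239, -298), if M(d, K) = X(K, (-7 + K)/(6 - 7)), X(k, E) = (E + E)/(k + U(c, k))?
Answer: 2355243/61 ≈ 38611.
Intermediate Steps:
c = 21 (c = 9 + 3*4 = 9 + 12 = 21)
U(V, F) = -64/3 (U(V, F) = -(5 + 3)²/3 = -⅓*8² = -⅓*64 = -64/3)
X(k, E) = 2*E/(-64/3 + k) (X(k, E) = (E + E)/(k - 64/3) = (2*E)/(-64/3 + k) = 2*E/(-64/3 + k))
M(d, K) = 6*(7 - K)/(-64 + 3*K) (M(d, K) = 6*((-7 + K)/(6 - 7))/(-64 + 3*K) = 6*((-7 + K)/(-1))/(-64 + 3*K) = 6*((-7 + K)*(-1))/(-64 + 3*K) = 6*(7 - K)/(-64 + 3*K))
-73755/M(-239, -298) = -73755*(-64 + 3*(-298))/(6*(7 - 1*(-298))) = -73755*(-64 - 894)/(6*(7 + 298)) = -73755/(6*305/(-958)) = -73755/(6*(-1/958)*305) = -73755/(-915/479) = -73755*(-479/915) = 2355243/61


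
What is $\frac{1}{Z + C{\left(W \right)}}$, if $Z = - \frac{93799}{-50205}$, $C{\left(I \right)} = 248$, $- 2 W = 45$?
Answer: $\frac{50205}{12544639} \approx 0.0040021$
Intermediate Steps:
$W = - \frac{45}{2}$ ($W = \left(- \frac{1}{2}\right) 45 = - \frac{45}{2} \approx -22.5$)
$Z = \frac{93799}{50205}$ ($Z = \left(-93799\right) \left(- \frac{1}{50205}\right) = \frac{93799}{50205} \approx 1.8683$)
$\frac{1}{Z + C{\left(W \right)}} = \frac{1}{\frac{93799}{50205} + 248} = \frac{1}{\frac{12544639}{50205}} = \frac{50205}{12544639}$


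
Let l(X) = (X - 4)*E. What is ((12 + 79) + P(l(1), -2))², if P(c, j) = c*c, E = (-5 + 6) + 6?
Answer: 283024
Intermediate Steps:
E = 7 (E = 1 + 6 = 7)
l(X) = -28 + 7*X (l(X) = (X - 4)*7 = (-4 + X)*7 = -28 + 7*X)
P(c, j) = c²
((12 + 79) + P(l(1), -2))² = ((12 + 79) + (-28 + 7*1)²)² = (91 + (-28 + 7)²)² = (91 + (-21)²)² = (91 + 441)² = 532² = 283024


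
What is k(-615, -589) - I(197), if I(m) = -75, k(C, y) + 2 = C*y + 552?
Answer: 362860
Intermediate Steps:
k(C, y) = 550 + C*y (k(C, y) = -2 + (C*y + 552) = -2 + (552 + C*y) = 550 + C*y)
k(-615, -589) - I(197) = (550 - 615*(-589)) - 1*(-75) = (550 + 362235) + 75 = 362785 + 75 = 362860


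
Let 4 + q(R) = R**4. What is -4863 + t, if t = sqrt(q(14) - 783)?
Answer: -4863 + 3*sqrt(4181) ≈ -4669.0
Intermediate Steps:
q(R) = -4 + R**4
t = 3*sqrt(4181) (t = sqrt((-4 + 14**4) - 783) = sqrt((-4 + 38416) - 783) = sqrt(38412 - 783) = sqrt(37629) = 3*sqrt(4181) ≈ 193.98)
-4863 + t = -4863 + 3*sqrt(4181)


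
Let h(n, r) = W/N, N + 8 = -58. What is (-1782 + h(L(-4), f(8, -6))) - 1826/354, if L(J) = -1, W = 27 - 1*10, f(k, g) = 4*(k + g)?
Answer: -6960197/3894 ≈ -1787.4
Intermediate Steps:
N = -66 (N = -8 - 58 = -66)
f(k, g) = 4*g + 4*k (f(k, g) = 4*(g + k) = 4*g + 4*k)
W = 17 (W = 27 - 10 = 17)
h(n, r) = -17/66 (h(n, r) = 17/(-66) = 17*(-1/66) = -17/66)
(-1782 + h(L(-4), f(8, -6))) - 1826/354 = (-1782 - 17/66) - 1826/354 = -117629/66 - 1826*1/354 = -117629/66 - 913/177 = -6960197/3894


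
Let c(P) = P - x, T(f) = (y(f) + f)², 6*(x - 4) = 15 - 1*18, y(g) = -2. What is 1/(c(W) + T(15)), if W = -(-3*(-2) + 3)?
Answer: 2/313 ≈ 0.0063898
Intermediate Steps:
x = 7/2 (x = 4 + (15 - 1*18)/6 = 4 + (15 - 18)/6 = 4 + (⅙)*(-3) = 4 - ½ = 7/2 ≈ 3.5000)
T(f) = (-2 + f)²
W = -9 (W = -(6 + 3) = -1*9 = -9)
c(P) = -7/2 + P (c(P) = P - 1*7/2 = P - 7/2 = -7/2 + P)
1/(c(W) + T(15)) = 1/((-7/2 - 9) + (-2 + 15)²) = 1/(-25/2 + 13²) = 1/(-25/2 + 169) = 1/(313/2) = 2/313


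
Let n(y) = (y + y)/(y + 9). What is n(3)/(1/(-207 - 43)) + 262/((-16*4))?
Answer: -4131/32 ≈ -129.09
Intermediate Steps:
n(y) = 2*y/(9 + y) (n(y) = (2*y)/(9 + y) = 2*y/(9 + y))
n(3)/(1/(-207 - 43)) + 262/((-16*4)) = (2*3/(9 + 3))/(1/(-207 - 43)) + 262/((-16*4)) = (2*3/12)/(1/(-250)) + 262/(-64) = (2*3*(1/12))/(-1/250) + 262*(-1/64) = (1/2)*(-250) - 131/32 = -125 - 131/32 = -4131/32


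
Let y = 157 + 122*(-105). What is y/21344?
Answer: -12653/21344 ≈ -0.59281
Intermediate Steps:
y = -12653 (y = 157 - 12810 = -12653)
y/21344 = -12653/21344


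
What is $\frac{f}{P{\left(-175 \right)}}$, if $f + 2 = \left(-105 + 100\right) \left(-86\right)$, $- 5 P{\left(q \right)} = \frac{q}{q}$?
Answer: $-2140$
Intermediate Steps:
$P{\left(q \right)} = - \frac{1}{5}$ ($P{\left(q \right)} = - \frac{q \frac{1}{q}}{5} = \left(- \frac{1}{5}\right) 1 = - \frac{1}{5}$)
$f = 428$ ($f = -2 + \left(-105 + 100\right) \left(-86\right) = -2 - -430 = -2 + 430 = 428$)
$\frac{f}{P{\left(-175 \right)}} = \frac{428}{- \frac{1}{5}} = 428 \left(-5\right) = -2140$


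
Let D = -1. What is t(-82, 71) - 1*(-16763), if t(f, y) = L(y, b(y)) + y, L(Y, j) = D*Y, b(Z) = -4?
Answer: 16763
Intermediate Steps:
L(Y, j) = -Y
t(f, y) = 0 (t(f, y) = -y + y = 0)
t(-82, 71) - 1*(-16763) = 0 - 1*(-16763) = 0 + 16763 = 16763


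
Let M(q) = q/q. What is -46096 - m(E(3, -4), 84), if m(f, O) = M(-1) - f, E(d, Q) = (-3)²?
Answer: -46088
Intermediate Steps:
M(q) = 1
E(d, Q) = 9
m(f, O) = 1 - f
-46096 - m(E(3, -4), 84) = -46096 - (1 - 1*9) = -46096 - (1 - 9) = -46096 - 1*(-8) = -46096 + 8 = -46088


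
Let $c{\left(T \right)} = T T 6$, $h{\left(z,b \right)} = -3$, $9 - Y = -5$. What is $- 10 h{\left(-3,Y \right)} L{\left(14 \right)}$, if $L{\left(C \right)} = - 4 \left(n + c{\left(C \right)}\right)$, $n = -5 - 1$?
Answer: $-140400$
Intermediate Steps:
$Y = 14$ ($Y = 9 - -5 = 9 + 5 = 14$)
$n = -6$ ($n = -5 - 1 = -6$)
$c{\left(T \right)} = 6 T^{2}$ ($c{\left(T \right)} = T^{2} \cdot 6 = 6 T^{2}$)
$L{\left(C \right)} = 24 - 24 C^{2}$ ($L{\left(C \right)} = - 4 \left(-6 + 6 C^{2}\right) = 24 - 24 C^{2}$)
$- 10 h{\left(-3,Y \right)} L{\left(14 \right)} = \left(-10\right) \left(-3\right) \left(24 - 24 \cdot 14^{2}\right) = 30 \left(24 - 4704\right) = 30 \left(-4680\right) = -140400$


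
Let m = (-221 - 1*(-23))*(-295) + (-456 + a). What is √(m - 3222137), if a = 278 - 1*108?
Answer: 3*I*√351557 ≈ 1778.8*I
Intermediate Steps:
a = 170 (a = 278 - 108 = 170)
m = 58124 (m = (-221 - 1*(-23))*(-295) + (-456 + 170) = (-221 + 23)*(-295) - 286 = -198*(-295) - 286 = 58410 - 286 = 58124)
√(m - 3222137) = √(58124 - 3222137) = √(-3164013) = 3*I*√351557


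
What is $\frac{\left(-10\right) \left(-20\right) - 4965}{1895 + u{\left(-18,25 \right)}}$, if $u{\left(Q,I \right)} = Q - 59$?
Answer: $- \frac{4765}{1818} \approx -2.621$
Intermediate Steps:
$u{\left(Q,I \right)} = -59 + Q$
$\frac{\left(-10\right) \left(-20\right) - 4965}{1895 + u{\left(-18,25 \right)}} = \frac{\left(-10\right) \left(-20\right) - 4965}{1895 - 77} = \frac{200 - 4965}{1895 - 77} = - \frac{4765}{1818}$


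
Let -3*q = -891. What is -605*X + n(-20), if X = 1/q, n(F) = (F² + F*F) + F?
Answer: 21005/27 ≈ 777.96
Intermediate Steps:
n(F) = F + 2*F² (n(F) = (F² + F²) + F = 2*F² + F = F + 2*F²)
q = 297 (q = -⅓*(-891) = 297)
X = 1/297 ≈ 0.0033670
-605*X + n(-20) = -605*1/297 - 20*(1 + 2*(-20)) = -55/27 - 20*(1 - 40) = -55/27 - 20*(-39) = -55/27 + 780 = 21005/27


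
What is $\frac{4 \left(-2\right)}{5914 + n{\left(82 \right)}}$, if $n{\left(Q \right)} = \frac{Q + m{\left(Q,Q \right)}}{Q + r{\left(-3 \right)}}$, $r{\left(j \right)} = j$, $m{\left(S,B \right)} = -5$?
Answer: $- \frac{632}{467283} \approx -0.0013525$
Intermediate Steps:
$n{\left(Q \right)} = \frac{-5 + Q}{-3 + Q}$ ($n{\left(Q \right)} = \frac{Q - 5}{Q - 3} = \frac{-5 + Q}{-3 + Q}$)
$\frac{4 \left(-2\right)}{5914 + n{\left(82 \right)}} = \frac{4 \left(-2\right)}{5914 + \frac{-5 + 82}{-3 + 82}} = - \frac{8}{5914 + \frac{1}{79} \cdot 77} = - \frac{8}{5914 + \frac{77}{79}} = - \frac{8}{\frac{467283}{79}} = \left(-8\right) \frac{79}{467283} = - \frac{632}{467283}$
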